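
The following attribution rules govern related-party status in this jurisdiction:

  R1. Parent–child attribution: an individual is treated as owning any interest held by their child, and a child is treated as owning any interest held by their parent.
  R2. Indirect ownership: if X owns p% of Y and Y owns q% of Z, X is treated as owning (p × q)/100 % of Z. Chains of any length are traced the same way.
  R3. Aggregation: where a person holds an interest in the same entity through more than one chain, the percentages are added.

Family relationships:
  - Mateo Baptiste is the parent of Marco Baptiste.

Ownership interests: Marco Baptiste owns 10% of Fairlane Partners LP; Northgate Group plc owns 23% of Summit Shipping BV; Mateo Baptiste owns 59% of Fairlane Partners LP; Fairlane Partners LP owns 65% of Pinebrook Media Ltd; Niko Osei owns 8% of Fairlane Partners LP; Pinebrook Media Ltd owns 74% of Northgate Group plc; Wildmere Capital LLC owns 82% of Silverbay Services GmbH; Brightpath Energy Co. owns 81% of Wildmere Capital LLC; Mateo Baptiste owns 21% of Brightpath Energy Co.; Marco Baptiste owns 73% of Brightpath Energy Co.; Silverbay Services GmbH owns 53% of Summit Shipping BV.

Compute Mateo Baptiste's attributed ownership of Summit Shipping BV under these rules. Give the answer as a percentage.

By parent–child attribution (R1), Mateo Baptiste is treated as also owning Marco Baptiste's interest in Fairlane Partners LP, giving 59% + 10% = 69%.
By parent–child attribution (R1), Mateo Baptiste is treated as also owning Marco Baptiste's interest in Brightpath Energy Co, giving 21% + 73% = 94%.
Chain via Fairlane Partners LP → Pinebrook Media Ltd → Northgate Group plc (R2): 69% × 65% × 74% × 23% = 7.63347% of Summit Shipping BV.
Chain via Brightpath Energy Co. → Wildmere Capital LLC → Silverbay Services GmbH (R2): 94% × 81% × 82% × 53% = 33.090444% of Summit Shipping BV.
Aggregating (R3): 7.63347% + 33.090444% = 40.723914%.

40.723914%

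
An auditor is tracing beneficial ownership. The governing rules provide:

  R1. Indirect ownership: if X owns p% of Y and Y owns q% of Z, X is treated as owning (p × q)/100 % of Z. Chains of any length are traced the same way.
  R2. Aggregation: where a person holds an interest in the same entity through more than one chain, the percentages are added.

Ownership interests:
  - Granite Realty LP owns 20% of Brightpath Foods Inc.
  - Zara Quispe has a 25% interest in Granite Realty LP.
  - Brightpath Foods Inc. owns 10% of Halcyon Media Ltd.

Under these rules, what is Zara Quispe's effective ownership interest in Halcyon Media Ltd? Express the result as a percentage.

0.5%

Chain via Granite Realty LP → Brightpath Foods Inc. (R1): 25% × 20% × 10% = 0.5% of Halcyon Media Ltd.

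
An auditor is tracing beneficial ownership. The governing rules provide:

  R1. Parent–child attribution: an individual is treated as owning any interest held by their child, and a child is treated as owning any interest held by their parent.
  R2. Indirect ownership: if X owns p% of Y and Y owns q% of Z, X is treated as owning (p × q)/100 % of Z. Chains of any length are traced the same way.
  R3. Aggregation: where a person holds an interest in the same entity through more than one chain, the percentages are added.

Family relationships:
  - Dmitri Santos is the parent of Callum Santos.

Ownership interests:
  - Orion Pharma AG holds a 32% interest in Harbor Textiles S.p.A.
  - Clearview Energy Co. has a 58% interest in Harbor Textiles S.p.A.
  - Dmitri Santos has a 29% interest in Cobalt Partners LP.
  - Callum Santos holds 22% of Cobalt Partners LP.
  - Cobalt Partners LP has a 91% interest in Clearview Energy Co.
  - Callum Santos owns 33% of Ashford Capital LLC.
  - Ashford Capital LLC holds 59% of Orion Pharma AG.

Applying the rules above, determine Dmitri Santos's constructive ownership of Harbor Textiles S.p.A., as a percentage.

By parent–child attribution (R1), Dmitri Santos is treated as also owning Callum Santos's interest in Cobalt Partners LP, giving 29% + 22% = 51%.
By parent–child attribution (R1), Dmitri Santos is treated as owning Callum Santos's 33% interest in Ashford Capital LLC.
Chain via Cobalt Partners LP → Clearview Energy Co. (R2): 51% × 91% × 58% = 26.9178% of Harbor Textiles S.p.A.
Chain via Ashford Capital LLC → Orion Pharma AG (R2): 33% × 59% × 32% = 6.2304% of Harbor Textiles S.p.A.
Aggregating (R3): 26.9178% + 6.2304% = 33.1482%.

33.1482%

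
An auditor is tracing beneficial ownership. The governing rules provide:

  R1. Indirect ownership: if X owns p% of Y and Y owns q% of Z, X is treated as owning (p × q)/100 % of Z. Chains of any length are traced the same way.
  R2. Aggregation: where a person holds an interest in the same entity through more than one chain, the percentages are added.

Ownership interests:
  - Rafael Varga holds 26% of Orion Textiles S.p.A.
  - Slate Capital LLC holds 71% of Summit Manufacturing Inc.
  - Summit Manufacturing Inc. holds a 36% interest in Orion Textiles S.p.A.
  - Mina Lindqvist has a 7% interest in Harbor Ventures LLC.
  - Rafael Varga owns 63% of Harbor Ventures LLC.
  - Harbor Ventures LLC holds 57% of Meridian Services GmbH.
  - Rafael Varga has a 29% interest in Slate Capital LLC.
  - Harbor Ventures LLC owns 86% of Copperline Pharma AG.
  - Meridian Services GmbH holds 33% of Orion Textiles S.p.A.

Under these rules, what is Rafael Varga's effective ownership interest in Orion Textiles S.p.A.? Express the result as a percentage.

45.2627%

Chain via Harbor Ventures LLC → Meridian Services GmbH (R1): 63% × 57% × 33% = 11.8503% of Orion Textiles S.p.A.
Chain via Slate Capital LLC → Summit Manufacturing Inc. (R1): 29% × 71% × 36% = 7.4124% of Orion Textiles S.p.A.
Direct interest in Orion Textiles S.p.A: 26%.
Aggregating (R2): 11.8503% + 7.4124% + 26% = 45.2627%.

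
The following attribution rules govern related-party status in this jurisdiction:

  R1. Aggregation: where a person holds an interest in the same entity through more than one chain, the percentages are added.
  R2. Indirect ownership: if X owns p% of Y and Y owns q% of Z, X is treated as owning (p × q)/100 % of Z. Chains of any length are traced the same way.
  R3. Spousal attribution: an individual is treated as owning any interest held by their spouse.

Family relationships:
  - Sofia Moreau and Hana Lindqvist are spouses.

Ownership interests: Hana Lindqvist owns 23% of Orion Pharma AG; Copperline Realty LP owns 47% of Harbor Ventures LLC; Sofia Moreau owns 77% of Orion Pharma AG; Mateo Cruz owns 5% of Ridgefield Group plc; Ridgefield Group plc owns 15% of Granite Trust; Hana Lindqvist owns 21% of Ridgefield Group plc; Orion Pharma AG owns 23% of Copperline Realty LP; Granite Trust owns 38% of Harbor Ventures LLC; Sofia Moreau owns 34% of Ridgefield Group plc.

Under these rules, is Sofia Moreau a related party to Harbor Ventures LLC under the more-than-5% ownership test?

By spousal attribution (R3), Sofia Moreau is treated as also owning Hana Lindqvist's interest in Ridgefield Group plc, giving 34% + 21% = 55%.
By spousal attribution (R3), Sofia Moreau is treated as also owning Hana Lindqvist's interest in Orion Pharma AG, giving 77% + 23% = 100%.
Chain via Ridgefield Group plc → Granite Trust (R2): 55% × 15% × 38% = 3.135% of Harbor Ventures LLC.
Chain via Orion Pharma AG → Copperline Realty LP (R2): 100% × 23% × 47% = 10.81% of Harbor Ventures LLC.
Aggregating (R1): 3.135% + 10.81% = 13.945%.
13.945% exceeds the 5% threshold, so Sofia is a related party to Harbor Ventures LLC.

Yes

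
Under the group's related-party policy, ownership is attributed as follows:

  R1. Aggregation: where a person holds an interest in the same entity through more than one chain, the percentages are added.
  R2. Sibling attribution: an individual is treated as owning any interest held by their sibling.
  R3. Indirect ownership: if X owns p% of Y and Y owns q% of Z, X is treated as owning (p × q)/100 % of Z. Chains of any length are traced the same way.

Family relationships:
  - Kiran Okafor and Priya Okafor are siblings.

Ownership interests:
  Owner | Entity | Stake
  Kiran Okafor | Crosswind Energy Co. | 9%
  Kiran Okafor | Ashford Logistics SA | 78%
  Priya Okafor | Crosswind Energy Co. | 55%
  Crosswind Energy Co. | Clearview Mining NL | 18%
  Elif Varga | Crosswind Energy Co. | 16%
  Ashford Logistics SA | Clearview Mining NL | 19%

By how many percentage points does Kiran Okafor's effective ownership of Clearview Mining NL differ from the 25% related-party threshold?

By sibling attribution (R2), Kiran Okafor is treated as also owning Priya Okafor's interest in Crosswind Energy Co, giving 9% + 55% = 64%.
Chain via Ashford Logistics SA (R3): 78% × 19% = 14.82% of Clearview Mining NL.
Chain via Crosswind Energy Co. (R3): 64% × 18% = 11.52% of Clearview Mining NL.
Aggregating (R1): 14.82% + 11.52% = 26.34%.
26.34% exceeds the 25% threshold by 1.34 percentage points.

1.34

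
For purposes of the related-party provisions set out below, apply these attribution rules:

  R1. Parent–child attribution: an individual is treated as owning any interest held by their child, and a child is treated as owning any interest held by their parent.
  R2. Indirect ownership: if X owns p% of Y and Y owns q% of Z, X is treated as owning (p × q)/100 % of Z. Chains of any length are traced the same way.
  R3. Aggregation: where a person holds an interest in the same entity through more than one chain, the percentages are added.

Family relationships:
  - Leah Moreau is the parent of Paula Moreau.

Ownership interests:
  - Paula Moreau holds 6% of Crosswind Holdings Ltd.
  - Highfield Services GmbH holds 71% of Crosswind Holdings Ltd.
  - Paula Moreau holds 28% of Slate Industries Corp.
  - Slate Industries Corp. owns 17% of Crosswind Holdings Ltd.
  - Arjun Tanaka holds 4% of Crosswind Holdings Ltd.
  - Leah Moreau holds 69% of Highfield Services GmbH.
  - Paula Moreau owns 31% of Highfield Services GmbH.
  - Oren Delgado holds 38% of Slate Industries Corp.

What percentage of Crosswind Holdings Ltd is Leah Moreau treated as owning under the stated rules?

By parent–child attribution (R1), Leah Moreau is treated as also owning Paula Moreau's interest in Highfield Services GmbH, giving 69% + 31% = 100%.
By parent–child attribution (R1), Leah Moreau is treated as owning Paula Moreau's 28% interest in Slate Industries Corp.
By parent–child attribution (R1), Leah Moreau is treated as owning Paula Moreau's 6% interest in Crosswind Holdings Ltd.
Chain via Highfield Services GmbH (R2): 100% × 71% = 71% of Crosswind Holdings Ltd.
Chain via Slate Industries Corp. (R2): 28% × 17% = 4.76% of Crosswind Holdings Ltd.
Direct interest in Crosswind Holdings Ltd: 6%.
Aggregating (R3): 71% + 4.76% + 6% = 81.76%.

81.76%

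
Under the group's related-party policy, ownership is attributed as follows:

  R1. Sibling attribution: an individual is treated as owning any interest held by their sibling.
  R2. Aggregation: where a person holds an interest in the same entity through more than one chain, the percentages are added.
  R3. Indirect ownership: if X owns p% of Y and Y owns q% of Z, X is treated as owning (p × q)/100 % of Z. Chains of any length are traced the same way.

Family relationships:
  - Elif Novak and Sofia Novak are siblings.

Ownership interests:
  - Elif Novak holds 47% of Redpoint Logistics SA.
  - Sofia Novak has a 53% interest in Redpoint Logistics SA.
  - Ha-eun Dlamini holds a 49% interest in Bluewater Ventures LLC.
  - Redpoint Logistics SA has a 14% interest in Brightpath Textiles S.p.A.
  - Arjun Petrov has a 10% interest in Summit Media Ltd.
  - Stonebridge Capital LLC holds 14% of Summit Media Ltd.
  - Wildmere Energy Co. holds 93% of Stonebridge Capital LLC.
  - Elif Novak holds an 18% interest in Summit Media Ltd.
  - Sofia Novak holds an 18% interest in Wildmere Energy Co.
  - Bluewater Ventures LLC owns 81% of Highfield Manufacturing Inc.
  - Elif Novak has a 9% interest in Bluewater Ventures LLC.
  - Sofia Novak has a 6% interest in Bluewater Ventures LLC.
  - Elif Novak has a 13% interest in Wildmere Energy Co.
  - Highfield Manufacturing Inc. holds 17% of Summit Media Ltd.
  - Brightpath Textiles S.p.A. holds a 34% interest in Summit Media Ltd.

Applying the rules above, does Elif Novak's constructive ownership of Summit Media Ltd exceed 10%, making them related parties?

By sibling attribution (R1), Elif Novak is treated as also owning Sofia Novak's interest in Wildmere Energy Co, giving 13% + 18% = 31%.
By sibling attribution (R1), Elif Novak is treated as also owning Sofia Novak's interest in Redpoint Logistics SA, giving 47% + 53% = 100%.
By sibling attribution (R1), Elif Novak is treated as also owning Sofia Novak's interest in Bluewater Ventures LLC, giving 9% + 6% = 15%.
Chain via Wildmere Energy Co. → Stonebridge Capital LLC (R3): 31% × 93% × 14% = 4.0362% of Summit Media Ltd.
Chain via Redpoint Logistics SA → Brightpath Textiles S.p.A. (R3): 100% × 14% × 34% = 4.76% of Summit Media Ltd.
Chain via Bluewater Ventures LLC → Highfield Manufacturing Inc. (R3): 15% × 81% × 17% = 2.0655% of Summit Media Ltd.
Direct interest in Summit Media Ltd: 18%.
Aggregating (R2): 4.0362% + 4.76% + 2.0655% + 18% = 28.8617%.
28.8617% exceeds the 10% threshold, so Elif is a related party to Summit Media Ltd.

Yes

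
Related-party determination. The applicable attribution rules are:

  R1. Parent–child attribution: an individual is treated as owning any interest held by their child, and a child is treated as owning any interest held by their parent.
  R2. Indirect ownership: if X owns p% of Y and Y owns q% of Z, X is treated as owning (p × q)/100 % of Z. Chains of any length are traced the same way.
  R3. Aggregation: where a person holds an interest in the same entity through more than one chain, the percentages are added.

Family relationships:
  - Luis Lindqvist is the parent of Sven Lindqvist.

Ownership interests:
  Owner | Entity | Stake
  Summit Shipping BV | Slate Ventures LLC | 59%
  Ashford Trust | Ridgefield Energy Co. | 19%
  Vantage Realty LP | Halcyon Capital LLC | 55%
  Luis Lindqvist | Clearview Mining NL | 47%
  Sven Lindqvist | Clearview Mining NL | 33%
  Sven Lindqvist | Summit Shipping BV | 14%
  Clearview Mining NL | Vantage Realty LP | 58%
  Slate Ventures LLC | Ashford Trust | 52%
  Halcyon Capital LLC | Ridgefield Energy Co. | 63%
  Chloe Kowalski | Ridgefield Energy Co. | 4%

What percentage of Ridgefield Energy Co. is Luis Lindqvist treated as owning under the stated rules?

16.893688%

By parent–child attribution (R1), Luis Lindqvist is treated as also owning Sven Lindqvist's interest in Clearview Mining NL, giving 47% + 33% = 80%.
By parent–child attribution (R1), Luis Lindqvist is treated as owning Sven Lindqvist's 14% interest in Summit Shipping BV.
Chain via Clearview Mining NL → Vantage Realty LP → Halcyon Capital LLC (R2): 80% × 58% × 55% × 63% = 16.0776% of Ridgefield Energy Co.
Chain via Summit Shipping BV → Slate Ventures LLC → Ashford Trust (R2): 14% × 59% × 52% × 19% = 0.816088% of Ridgefield Energy Co.
Aggregating (R3): 16.0776% + 0.816088% = 16.893688%.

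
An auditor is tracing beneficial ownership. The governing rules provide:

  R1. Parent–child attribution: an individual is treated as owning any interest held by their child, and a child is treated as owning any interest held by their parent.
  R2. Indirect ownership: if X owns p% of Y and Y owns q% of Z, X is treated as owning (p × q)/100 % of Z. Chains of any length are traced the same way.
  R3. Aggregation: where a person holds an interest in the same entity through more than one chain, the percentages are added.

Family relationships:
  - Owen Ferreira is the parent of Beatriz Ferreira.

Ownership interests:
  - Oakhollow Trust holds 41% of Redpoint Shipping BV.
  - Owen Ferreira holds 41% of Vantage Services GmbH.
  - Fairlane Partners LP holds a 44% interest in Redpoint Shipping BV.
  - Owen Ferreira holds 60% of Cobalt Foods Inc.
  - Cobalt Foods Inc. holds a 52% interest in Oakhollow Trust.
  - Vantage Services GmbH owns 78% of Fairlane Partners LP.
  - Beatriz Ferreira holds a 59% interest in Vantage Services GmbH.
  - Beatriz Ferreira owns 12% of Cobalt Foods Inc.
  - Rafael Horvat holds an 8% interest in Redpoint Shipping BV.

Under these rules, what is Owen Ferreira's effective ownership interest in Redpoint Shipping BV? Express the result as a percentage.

49.6704%

By parent–child attribution (R1), Owen Ferreira is treated as also owning Beatriz Ferreira's interest in Cobalt Foods Inc, giving 60% + 12% = 72%.
By parent–child attribution (R1), Owen Ferreira is treated as also owning Beatriz Ferreira's interest in Vantage Services GmbH, giving 41% + 59% = 100%.
Chain via Cobalt Foods Inc. → Oakhollow Trust (R2): 72% × 52% × 41% = 15.3504% of Redpoint Shipping BV.
Chain via Vantage Services GmbH → Fairlane Partners LP (R2): 100% × 78% × 44% = 34.32% of Redpoint Shipping BV.
Aggregating (R3): 15.3504% + 34.32% = 49.6704%.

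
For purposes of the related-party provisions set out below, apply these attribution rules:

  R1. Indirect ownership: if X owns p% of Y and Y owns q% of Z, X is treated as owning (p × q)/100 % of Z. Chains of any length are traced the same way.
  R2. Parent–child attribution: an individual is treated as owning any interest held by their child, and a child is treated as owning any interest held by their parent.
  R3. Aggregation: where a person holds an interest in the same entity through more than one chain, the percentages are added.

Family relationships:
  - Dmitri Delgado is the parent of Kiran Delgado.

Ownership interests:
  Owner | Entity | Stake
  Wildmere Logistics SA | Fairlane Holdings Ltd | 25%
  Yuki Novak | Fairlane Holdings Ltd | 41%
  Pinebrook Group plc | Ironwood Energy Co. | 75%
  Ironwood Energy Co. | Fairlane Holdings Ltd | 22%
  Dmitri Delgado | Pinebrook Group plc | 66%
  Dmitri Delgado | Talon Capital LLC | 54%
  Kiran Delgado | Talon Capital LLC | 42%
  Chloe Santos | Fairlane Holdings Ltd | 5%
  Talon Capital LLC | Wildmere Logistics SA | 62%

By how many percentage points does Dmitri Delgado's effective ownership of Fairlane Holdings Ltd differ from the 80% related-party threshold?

By parent–child attribution (R2), Dmitri Delgado is treated as also owning Kiran Delgado's interest in Talon Capital LLC, giving 54% + 42% = 96%.
Chain via Talon Capital LLC → Wildmere Logistics SA (R1): 96% × 62% × 25% = 14.88% of Fairlane Holdings Ltd.
Chain via Pinebrook Group plc → Ironwood Energy Co. (R1): 66% × 75% × 22% = 10.89% of Fairlane Holdings Ltd.
Aggregating (R3): 14.88% + 10.89% = 25.77%.
25.77% falls short of the 80% threshold by 54.23 percentage points.

54.23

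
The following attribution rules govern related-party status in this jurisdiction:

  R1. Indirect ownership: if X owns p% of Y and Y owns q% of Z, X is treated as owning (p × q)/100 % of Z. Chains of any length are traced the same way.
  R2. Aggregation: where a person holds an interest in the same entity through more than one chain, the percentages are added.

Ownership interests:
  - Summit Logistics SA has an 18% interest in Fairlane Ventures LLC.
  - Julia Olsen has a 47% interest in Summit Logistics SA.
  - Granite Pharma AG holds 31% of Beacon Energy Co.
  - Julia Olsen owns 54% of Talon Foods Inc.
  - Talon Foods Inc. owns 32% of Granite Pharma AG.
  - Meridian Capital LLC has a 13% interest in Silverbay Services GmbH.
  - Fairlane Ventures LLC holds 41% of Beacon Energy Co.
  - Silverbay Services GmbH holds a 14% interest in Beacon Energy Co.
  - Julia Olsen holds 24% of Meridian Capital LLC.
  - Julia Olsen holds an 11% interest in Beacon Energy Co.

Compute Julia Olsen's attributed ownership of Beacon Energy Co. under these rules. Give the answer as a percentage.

20.2622%

Chain via Meridian Capital LLC → Silverbay Services GmbH (R1): 24% × 13% × 14% = 0.4368% of Beacon Energy Co.
Chain via Summit Logistics SA → Fairlane Ventures LLC (R1): 47% × 18% × 41% = 3.4686% of Beacon Energy Co.
Chain via Talon Foods Inc. → Granite Pharma AG (R1): 54% × 32% × 31% = 5.3568% of Beacon Energy Co.
Direct interest in Beacon Energy Co: 11%.
Aggregating (R2): 0.4368% + 3.4686% + 5.3568% + 11% = 20.2622%.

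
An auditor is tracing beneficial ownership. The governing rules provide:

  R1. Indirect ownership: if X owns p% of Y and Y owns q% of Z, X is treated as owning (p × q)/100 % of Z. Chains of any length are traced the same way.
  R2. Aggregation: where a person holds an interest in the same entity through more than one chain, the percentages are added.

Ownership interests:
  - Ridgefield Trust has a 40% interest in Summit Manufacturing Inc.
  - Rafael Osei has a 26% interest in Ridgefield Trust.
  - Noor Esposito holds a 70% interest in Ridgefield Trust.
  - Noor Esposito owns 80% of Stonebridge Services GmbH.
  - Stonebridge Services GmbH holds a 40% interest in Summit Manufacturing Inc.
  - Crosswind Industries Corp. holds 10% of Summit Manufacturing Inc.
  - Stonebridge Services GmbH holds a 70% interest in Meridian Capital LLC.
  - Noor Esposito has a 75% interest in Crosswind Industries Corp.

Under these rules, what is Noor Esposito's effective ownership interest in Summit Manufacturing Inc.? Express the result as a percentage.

67.5%

Chain via Stonebridge Services GmbH (R1): 80% × 40% = 32% of Summit Manufacturing Inc.
Chain via Ridgefield Trust (R1): 70% × 40% = 28% of Summit Manufacturing Inc.
Chain via Crosswind Industries Corp. (R1): 75% × 10% = 7.5% of Summit Manufacturing Inc.
Aggregating (R2): 32% + 28% + 7.5% = 67.5%.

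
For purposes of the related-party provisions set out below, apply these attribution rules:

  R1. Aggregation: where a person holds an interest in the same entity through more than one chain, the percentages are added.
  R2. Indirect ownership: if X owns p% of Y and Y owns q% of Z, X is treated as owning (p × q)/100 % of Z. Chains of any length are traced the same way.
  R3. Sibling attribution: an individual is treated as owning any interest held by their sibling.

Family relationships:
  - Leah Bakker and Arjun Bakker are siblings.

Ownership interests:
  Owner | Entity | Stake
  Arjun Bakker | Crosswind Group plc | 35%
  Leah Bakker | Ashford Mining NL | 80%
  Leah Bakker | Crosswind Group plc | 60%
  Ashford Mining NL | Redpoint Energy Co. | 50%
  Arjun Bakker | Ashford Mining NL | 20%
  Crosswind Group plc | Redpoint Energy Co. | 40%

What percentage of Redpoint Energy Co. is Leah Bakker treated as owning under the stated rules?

By sibling attribution (R3), Leah Bakker is treated as also owning Arjun Bakker's interest in Ashford Mining NL, giving 80% + 20% = 100%.
By sibling attribution (R3), Leah Bakker is treated as also owning Arjun Bakker's interest in Crosswind Group plc, giving 60% + 35% = 95%.
Chain via Ashford Mining NL (R2): 100% × 50% = 50% of Redpoint Energy Co.
Chain via Crosswind Group plc (R2): 95% × 40% = 38% of Redpoint Energy Co.
Aggregating (R1): 50% + 38% = 88%.

88%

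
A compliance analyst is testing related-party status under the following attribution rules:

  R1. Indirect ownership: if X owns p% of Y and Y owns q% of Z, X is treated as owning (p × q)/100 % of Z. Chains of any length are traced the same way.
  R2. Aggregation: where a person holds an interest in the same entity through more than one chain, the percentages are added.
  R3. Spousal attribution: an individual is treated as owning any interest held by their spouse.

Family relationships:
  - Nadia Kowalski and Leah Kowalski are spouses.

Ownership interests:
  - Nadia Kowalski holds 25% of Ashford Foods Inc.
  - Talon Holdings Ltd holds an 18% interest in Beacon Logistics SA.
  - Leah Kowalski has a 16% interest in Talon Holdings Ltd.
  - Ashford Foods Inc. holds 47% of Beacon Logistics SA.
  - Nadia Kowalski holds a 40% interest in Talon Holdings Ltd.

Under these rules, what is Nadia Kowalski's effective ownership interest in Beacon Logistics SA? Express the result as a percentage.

By spousal attribution (R3), Nadia Kowalski is treated as also owning Leah Kowalski's interest in Talon Holdings Ltd, giving 40% + 16% = 56%.
Chain via Ashford Foods Inc. (R1): 25% × 47% = 11.75% of Beacon Logistics SA.
Chain via Talon Holdings Ltd (R1): 56% × 18% = 10.08% of Beacon Logistics SA.
Aggregating (R2): 11.75% + 10.08% = 21.83%.

21.83%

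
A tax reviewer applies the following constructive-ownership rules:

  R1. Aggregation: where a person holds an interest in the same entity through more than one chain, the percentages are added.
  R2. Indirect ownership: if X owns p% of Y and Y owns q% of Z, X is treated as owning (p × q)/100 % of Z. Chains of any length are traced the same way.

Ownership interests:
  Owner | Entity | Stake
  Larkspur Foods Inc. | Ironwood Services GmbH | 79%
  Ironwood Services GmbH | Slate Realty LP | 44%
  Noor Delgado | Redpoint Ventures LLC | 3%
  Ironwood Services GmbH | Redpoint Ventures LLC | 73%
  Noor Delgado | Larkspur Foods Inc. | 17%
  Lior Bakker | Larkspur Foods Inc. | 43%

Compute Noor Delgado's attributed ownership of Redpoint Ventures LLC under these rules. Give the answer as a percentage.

Chain via Larkspur Foods Inc. → Ironwood Services GmbH (R2): 17% × 79% × 73% = 9.8039% of Redpoint Ventures LLC.
Direct interest in Redpoint Ventures LLC: 3%.
Aggregating (R1): 9.8039% + 3% = 12.8039%.

12.8039%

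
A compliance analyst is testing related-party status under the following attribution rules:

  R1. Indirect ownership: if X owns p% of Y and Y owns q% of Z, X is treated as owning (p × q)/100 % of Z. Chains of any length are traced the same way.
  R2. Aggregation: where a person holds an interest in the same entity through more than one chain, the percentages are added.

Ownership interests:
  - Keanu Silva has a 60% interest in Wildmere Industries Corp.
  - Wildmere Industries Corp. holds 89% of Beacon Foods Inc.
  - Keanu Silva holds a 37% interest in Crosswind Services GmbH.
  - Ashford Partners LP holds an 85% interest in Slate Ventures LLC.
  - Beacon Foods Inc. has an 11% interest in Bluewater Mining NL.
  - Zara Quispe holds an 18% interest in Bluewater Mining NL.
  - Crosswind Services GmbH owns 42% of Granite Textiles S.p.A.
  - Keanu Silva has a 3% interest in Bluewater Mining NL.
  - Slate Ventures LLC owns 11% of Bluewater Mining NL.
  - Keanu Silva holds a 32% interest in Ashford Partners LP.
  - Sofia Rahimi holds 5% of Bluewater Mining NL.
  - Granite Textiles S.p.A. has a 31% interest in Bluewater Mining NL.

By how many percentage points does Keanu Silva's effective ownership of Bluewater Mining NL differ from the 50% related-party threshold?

33.3166

Chain via Wildmere Industries Corp. → Beacon Foods Inc. (R1): 60% × 89% × 11% = 5.874% of Bluewater Mining NL.
Chain via Ashford Partners LP → Slate Ventures LLC (R1): 32% × 85% × 11% = 2.992% of Bluewater Mining NL.
Chain via Crosswind Services GmbH → Granite Textiles S.p.A. (R1): 37% × 42% × 31% = 4.8174% of Bluewater Mining NL.
Direct interest in Bluewater Mining NL: 3%.
Aggregating (R2): 5.874% + 2.992% + 4.8174% + 3% = 16.6834%.
16.6834% falls short of the 50% threshold by 33.3166 percentage points.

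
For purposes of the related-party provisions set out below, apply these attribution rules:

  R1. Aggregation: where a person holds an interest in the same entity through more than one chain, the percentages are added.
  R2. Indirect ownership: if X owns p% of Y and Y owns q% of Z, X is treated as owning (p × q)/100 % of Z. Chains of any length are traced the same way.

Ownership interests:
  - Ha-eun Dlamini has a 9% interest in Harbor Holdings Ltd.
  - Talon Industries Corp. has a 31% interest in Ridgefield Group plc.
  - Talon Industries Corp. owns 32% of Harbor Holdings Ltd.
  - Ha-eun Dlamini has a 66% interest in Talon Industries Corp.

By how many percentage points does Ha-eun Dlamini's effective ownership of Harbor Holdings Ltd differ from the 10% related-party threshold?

Chain via Talon Industries Corp. (R2): 66% × 32% = 21.12% of Harbor Holdings Ltd.
Direct interest in Harbor Holdings Ltd: 9%.
Aggregating (R1): 21.12% + 9% = 30.12%.
30.12% exceeds the 10% threshold by 20.12 percentage points.

20.12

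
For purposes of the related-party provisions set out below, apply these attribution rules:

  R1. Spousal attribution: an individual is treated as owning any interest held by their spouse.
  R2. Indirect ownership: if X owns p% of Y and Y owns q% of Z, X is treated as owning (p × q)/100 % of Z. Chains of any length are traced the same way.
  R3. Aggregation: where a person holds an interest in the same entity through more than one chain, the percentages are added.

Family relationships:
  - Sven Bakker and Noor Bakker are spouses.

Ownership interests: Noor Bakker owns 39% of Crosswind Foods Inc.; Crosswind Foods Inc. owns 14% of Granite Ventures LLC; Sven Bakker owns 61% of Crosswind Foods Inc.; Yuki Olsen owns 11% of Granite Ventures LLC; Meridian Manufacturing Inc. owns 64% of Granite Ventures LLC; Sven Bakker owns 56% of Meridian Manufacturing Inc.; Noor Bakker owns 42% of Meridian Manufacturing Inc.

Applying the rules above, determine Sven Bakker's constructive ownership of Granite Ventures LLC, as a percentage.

By spousal attribution (R1), Sven Bakker is treated as also owning Noor Bakker's interest in Crosswind Foods Inc, giving 61% + 39% = 100%.
By spousal attribution (R1), Sven Bakker is treated as also owning Noor Bakker's interest in Meridian Manufacturing Inc, giving 56% + 42% = 98%.
Chain via Crosswind Foods Inc. (R2): 100% × 14% = 14% of Granite Ventures LLC.
Chain via Meridian Manufacturing Inc. (R2): 98% × 64% = 62.72% of Granite Ventures LLC.
Aggregating (R3): 14% + 62.72% = 76.72%.

76.72%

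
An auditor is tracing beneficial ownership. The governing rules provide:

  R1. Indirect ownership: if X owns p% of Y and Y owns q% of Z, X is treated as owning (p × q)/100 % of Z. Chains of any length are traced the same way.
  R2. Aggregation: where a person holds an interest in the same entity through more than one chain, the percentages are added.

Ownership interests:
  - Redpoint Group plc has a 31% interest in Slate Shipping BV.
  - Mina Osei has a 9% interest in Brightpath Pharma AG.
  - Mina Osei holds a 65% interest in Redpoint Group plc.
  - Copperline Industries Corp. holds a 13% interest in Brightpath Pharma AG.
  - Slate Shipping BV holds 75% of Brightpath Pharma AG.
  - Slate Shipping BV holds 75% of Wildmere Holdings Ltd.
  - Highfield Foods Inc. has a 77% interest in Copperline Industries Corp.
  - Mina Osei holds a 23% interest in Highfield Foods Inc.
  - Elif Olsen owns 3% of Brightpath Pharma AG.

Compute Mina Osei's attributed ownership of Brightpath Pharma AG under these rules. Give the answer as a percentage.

Chain via Highfield Foods Inc. → Copperline Industries Corp. (R1): 23% × 77% × 13% = 2.3023% of Brightpath Pharma AG.
Chain via Redpoint Group plc → Slate Shipping BV (R1): 65% × 31% × 75% = 15.1125% of Brightpath Pharma AG.
Direct interest in Brightpath Pharma AG: 9%.
Aggregating (R2): 2.3023% + 15.1125% + 9% = 26.4148%.

26.4148%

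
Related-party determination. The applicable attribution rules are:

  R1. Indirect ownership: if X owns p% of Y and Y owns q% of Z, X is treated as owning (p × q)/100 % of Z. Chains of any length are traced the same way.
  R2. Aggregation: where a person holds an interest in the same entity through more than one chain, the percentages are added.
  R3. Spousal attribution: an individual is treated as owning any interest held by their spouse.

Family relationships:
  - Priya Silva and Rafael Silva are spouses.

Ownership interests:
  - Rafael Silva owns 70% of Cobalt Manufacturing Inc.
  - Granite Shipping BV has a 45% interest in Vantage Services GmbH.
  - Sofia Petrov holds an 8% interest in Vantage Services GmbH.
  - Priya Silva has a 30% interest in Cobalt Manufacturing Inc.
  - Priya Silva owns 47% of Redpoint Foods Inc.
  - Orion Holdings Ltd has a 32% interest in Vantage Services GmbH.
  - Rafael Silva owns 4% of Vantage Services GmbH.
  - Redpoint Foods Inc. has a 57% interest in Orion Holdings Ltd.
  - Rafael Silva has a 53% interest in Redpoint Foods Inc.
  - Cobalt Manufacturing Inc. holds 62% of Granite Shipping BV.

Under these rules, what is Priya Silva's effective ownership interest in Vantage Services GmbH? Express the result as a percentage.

50.14%

By spousal attribution (R3), Priya Silva is treated as also owning Rafael Silva's interest in Cobalt Manufacturing Inc, giving 30% + 70% = 100%.
By spousal attribution (R3), Priya Silva is treated as also owning Rafael Silva's interest in Redpoint Foods Inc, giving 47% + 53% = 100%.
By spousal attribution (R3), Priya Silva is treated as owning Rafael Silva's 4% interest in Vantage Services GmbH.
Chain via Cobalt Manufacturing Inc. → Granite Shipping BV (R1): 100% × 62% × 45% = 27.9% of Vantage Services GmbH.
Chain via Redpoint Foods Inc. → Orion Holdings Ltd (R1): 100% × 57% × 32% = 18.24% of Vantage Services GmbH.
Direct interest in Vantage Services GmbH: 4%.
Aggregating (R2): 27.9% + 18.24% + 4% = 50.14%.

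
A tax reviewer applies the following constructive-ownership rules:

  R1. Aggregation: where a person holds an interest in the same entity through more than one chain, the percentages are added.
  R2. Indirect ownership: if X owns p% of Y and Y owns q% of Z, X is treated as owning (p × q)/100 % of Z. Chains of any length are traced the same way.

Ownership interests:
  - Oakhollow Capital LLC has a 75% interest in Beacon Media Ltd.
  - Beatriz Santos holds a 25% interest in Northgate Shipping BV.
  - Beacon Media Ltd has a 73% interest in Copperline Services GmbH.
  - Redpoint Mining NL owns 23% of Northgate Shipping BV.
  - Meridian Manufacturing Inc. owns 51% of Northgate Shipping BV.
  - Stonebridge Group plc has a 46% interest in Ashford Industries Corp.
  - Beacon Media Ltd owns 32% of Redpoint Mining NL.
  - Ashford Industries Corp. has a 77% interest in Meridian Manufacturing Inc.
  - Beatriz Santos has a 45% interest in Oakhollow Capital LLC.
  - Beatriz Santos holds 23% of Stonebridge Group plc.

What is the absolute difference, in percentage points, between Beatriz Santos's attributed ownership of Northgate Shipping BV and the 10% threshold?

Chain via Oakhollow Capital LLC → Beacon Media Ltd → Redpoint Mining NL (R2): 45% × 75% × 32% × 23% = 2.484% of Northgate Shipping BV.
Chain via Stonebridge Group plc → Ashford Industries Corp. → Meridian Manufacturing Inc. (R2): 23% × 46% × 77% × 51% = 4.154766% of Northgate Shipping BV.
Direct interest in Northgate Shipping BV: 25%.
Aggregating (R1): 2.484% + 4.154766% + 25% = 31.638766%.
31.638766% exceeds the 10% threshold by 21.638766 percentage points.

21.638766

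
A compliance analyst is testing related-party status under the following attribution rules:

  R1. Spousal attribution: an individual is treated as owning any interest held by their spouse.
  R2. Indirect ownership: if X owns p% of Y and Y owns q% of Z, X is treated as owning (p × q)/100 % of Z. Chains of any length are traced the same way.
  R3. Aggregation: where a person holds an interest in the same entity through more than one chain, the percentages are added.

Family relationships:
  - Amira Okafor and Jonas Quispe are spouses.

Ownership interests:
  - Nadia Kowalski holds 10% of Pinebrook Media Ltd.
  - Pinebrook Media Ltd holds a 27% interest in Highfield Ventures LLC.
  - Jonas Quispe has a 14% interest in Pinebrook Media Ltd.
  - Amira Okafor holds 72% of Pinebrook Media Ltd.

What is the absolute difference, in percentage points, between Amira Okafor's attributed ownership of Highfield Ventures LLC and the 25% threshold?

1.78

By spousal attribution (R1), Amira Okafor is treated as also owning Jonas Quispe's interest in Pinebrook Media Ltd, giving 72% + 14% = 86%.
Chain via Pinebrook Media Ltd (R2): 86% × 27% = 23.22% of Highfield Ventures LLC.
23.22% falls short of the 25% threshold by 1.78 percentage points.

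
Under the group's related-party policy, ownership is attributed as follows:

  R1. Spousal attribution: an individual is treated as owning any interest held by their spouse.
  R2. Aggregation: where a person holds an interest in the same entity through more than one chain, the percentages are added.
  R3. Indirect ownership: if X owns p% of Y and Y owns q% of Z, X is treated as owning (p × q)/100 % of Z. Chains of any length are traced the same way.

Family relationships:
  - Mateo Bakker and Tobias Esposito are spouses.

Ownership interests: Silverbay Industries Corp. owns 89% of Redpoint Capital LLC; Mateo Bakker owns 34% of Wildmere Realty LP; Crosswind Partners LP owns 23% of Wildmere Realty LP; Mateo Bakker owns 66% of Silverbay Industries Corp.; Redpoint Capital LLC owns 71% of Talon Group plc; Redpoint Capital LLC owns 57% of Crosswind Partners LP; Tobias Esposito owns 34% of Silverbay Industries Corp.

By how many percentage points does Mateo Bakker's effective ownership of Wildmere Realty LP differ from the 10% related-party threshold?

By spousal attribution (R1), Mateo Bakker is treated as also owning Tobias Esposito's interest in Silverbay Industries Corp, giving 66% + 34% = 100%.
Chain via Silverbay Industries Corp. → Redpoint Capital LLC → Crosswind Partners LP (R3): 100% × 89% × 57% × 23% = 11.6679% of Wildmere Realty LP.
Direct interest in Wildmere Realty LP: 34%.
Aggregating (R2): 11.6679% + 34% = 45.6679%.
45.6679% exceeds the 10% threshold by 35.6679 percentage points.

35.6679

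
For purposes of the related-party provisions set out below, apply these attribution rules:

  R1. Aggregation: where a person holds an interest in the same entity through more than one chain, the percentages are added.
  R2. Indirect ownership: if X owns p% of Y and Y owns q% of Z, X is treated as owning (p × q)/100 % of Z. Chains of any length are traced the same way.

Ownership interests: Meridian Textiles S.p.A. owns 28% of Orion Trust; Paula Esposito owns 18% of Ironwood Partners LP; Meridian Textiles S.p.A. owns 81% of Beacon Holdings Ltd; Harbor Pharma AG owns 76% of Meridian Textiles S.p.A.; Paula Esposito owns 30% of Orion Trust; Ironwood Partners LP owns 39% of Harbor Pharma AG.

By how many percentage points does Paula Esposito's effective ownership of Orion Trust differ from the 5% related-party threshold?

Chain via Ironwood Partners LP → Harbor Pharma AG → Meridian Textiles S.p.A. (R2): 18% × 39% × 76% × 28% = 1.493856% of Orion Trust.
Direct interest in Orion Trust: 30%.
Aggregating (R1): 1.493856% + 30% = 31.493856%.
31.493856% exceeds the 5% threshold by 26.493856 percentage points.

26.493856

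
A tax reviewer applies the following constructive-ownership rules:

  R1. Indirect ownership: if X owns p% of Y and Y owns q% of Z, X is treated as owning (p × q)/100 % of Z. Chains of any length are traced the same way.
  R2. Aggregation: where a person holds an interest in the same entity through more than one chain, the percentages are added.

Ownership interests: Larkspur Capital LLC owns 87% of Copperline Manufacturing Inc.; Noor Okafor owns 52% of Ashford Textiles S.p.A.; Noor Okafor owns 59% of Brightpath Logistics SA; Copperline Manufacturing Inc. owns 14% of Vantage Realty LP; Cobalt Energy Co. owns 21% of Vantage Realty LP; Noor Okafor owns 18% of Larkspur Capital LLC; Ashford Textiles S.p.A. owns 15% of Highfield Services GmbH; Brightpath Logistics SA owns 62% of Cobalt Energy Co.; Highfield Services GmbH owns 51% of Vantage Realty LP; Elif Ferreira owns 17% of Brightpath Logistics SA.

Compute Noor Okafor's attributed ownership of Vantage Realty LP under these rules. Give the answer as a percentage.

Chain via Ashford Textiles S.p.A. → Highfield Services GmbH (R1): 52% × 15% × 51% = 3.978% of Vantage Realty LP.
Chain via Brightpath Logistics SA → Cobalt Energy Co. (R1): 59% × 62% × 21% = 7.6818% of Vantage Realty LP.
Chain via Larkspur Capital LLC → Copperline Manufacturing Inc. (R1): 18% × 87% × 14% = 2.1924% of Vantage Realty LP.
Aggregating (R2): 3.978% + 7.6818% + 2.1924% = 13.8522%.

13.8522%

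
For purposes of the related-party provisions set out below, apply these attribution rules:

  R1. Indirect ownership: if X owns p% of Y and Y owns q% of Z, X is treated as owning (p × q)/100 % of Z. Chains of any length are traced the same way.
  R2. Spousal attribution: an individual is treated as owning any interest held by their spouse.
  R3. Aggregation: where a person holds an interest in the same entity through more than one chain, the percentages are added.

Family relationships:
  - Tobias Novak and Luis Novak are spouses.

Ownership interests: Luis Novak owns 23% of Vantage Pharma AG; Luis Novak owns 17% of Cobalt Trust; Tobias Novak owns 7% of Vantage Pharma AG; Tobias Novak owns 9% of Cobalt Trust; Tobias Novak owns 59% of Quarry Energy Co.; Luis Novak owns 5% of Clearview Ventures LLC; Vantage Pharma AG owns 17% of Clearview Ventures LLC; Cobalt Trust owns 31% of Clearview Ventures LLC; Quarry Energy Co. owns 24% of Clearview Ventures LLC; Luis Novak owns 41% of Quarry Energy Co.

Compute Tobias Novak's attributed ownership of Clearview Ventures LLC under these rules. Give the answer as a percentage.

42.16%

By spousal attribution (R2), Tobias Novak is treated as also owning Luis Novak's interest in Quarry Energy Co, giving 59% + 41% = 100%.
By spousal attribution (R2), Tobias Novak is treated as also owning Luis Novak's interest in Cobalt Trust, giving 9% + 17% = 26%.
By spousal attribution (R2), Tobias Novak is treated as also owning Luis Novak's interest in Vantage Pharma AG, giving 7% + 23% = 30%.
By spousal attribution (R2), Tobias Novak is treated as owning Luis Novak's 5% interest in Clearview Ventures LLC.
Chain via Quarry Energy Co. (R1): 100% × 24% = 24% of Clearview Ventures LLC.
Chain via Cobalt Trust (R1): 26% × 31% = 8.06% of Clearview Ventures LLC.
Chain via Vantage Pharma AG (R1): 30% × 17% = 5.1% of Clearview Ventures LLC.
Direct interest in Clearview Ventures LLC: 5%.
Aggregating (R3): 24% + 8.06% + 5.1% + 5% = 42.16%.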